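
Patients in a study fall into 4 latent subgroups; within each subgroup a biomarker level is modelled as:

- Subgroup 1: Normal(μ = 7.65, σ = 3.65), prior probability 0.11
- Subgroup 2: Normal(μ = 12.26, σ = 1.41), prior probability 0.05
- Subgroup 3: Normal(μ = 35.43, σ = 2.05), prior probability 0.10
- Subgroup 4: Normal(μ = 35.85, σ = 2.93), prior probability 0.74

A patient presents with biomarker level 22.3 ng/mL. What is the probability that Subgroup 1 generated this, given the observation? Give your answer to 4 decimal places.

0.6254

Posterior ∝ prior × likelihood, so P(k | x) ∝ π_k f_k(x); normalise over all components.
Normal densities:
  f_1 = (1/(3.65·√(2π)))·exp(−(22.3−7.65)²/(2·3.65²)) = 0.109299·exp(-8.05489) = 3.47075e-05
  f_2 = (1/(1.41·√(2π)))·exp(−(22.3−12.26)²/(2·1.41²)) = 0.282938·exp(-25.35124) = 2.76559e-12
  f_3 = (1/(2.05·√(2π)))·exp(−(22.3−35.43)²/(2·2.05²)) = 0.194606·exp(-20.51123) = 2.4057e-10
  f_4 = (1/(2.93·√(2π)))·exp(−(22.3−35.85)²/(2·2.93²)) = 0.136158·exp(-10.69334) = 3.09018e-06
Multiply by the mixture weights:
  π_1·f_1 = 0.11 × 3.47075e-05 = 3.81783e-06
  π_2·f_2 = 0.05 × 2.76559e-12 = 1.38279e-13
  π_3·f_3 = 0.10 × 2.4057e-10 = 2.4057e-11
  π_4·f_4 = 0.74 × 3.09018e-06 = 2.28674e-06
Marginal: 3.81783e-06 + 1.38279e-13 + 2.4057e-11 + 2.28674e-06 = 6.10459e-06
P(Subgroup 1 | the observation) = 3.81783e-06 / 6.10459e-06 ≈ 0.6254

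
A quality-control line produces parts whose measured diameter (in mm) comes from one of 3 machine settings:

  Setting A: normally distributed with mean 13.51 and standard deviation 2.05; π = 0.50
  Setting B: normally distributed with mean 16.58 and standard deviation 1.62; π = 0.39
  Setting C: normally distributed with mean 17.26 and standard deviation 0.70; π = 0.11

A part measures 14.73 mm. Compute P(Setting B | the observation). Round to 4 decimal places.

0.3801

By Bayes' theorem, P(k | x) = π_k f_k(x) / Σ_j π_j f_j(x).
Evaluate each component's likelihood at the observed value:
  p_A = (1/(2.05·√(2π)))·exp(−(14.73−13.51)²/(2·2.05²)) = 0.194606·exp(-0.17709) = 0.163023
  p_B = (1/(1.62·√(2π)))·exp(−(14.73−16.58)²/(2·1.62²)) = 0.246261·exp(-0.65205) = 0.128296
  p_C = (1/(0.70·√(2π)))·exp(−(14.73−17.26)²/(2·0.70²)) = 0.569918·exp(-6.53153) = 0.000830241
Prior × likelihood for each component:
  π_A·p_A = 0.50 × 0.163023 = 0.0815115
  π_B·p_B = 0.39 × 0.128296 = 0.0500353
  π_C·p_C = 0.11 × 0.000830241 = 9.13265e-05
Marginal: 0.0815115 + 0.0500353 + 9.13265e-05 = 0.131638
So the posterior for Setting B is 0.0500353 / 0.131638 ≈ 0.3801.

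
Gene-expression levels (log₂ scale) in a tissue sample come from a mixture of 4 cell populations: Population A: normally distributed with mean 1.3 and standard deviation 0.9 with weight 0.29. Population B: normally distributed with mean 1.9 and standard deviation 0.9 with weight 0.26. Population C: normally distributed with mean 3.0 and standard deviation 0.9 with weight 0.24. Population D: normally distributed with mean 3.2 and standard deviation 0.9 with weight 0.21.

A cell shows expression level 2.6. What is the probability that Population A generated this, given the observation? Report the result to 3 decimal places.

0.150

The responsibility of component k is π_k f_k(x) divided by Σ_j π_j f_j(x).
Component likelihoods at x = 2.6:
  L_A = (1/(0.9·√(2π)))·exp(−(2.6−1.3)²/(2·0.9²)) = 0.443269·exp(-1.04321) = 0.156173
  L_B = (1/(0.9·√(2π)))·exp(−(2.6−1.9)²/(2·0.9²)) = 0.443269·exp(-0.30247) = 0.327572
  L_C = (1/(0.9·√(2π)))·exp(−(2.6−3.0)²/(2·0.9²)) = 0.443269·exp(-0.09877) = 0.401582
  L_D = (1/(0.9·√(2π)))·exp(−(2.6−3.2)²/(2·0.9²)) = 0.443269·exp(-0.22222) = 0.354942
Unnormalised posteriors:
  π_A·L_A = 0.29 × 0.156173 = 0.0452903
  π_B·L_B = 0.26 × 0.327572 = 0.0851687
  π_C·L_C = 0.24 × 0.401582 = 0.0963797
  π_D·L_D = 0.21 × 0.354942 = 0.0745379
Evidence: 0.0452903 + 0.0851687 + 0.0963797 + 0.0745379 = 0.301377
So the posterior for Population A is 0.0452903 / 0.301377 ≈ 0.150.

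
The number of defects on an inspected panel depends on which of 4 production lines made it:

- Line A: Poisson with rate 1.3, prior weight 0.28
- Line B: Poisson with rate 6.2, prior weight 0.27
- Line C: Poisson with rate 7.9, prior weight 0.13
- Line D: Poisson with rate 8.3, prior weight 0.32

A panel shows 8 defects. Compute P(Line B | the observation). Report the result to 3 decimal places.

0.322

P(component k | x) = P(Z=k)·f_k(x) / marginal(x), where marginal(x) = Σ_j P(Z=j)·f_j(x).
Evaluate each component's likelihood at the observed value:
  p_A = e^(−1.3)·1.3^8/8! = 5.5137e-05
  p_B = e^(−6.2)·6.2^8/8! = 0.109897
  p_C = e^(−7.9)·7.9^8/8! = 0.139499
  p_D = e^(−8.3)·8.3^8/8! = 0.138823
Unnormalised posteriors:
  P(Z=A)·p_A = 0.28 × 5.5137e-05 = 1.54384e-05
  P(Z=B)·p_B = 0.27 × 0.109897 = 0.0296723
  P(Z=C)·p_C = 0.13 × 0.139499 = 0.0181348
  P(Z=D)·p_D = 0.32 × 0.138823 = 0.0444232
Marginal: 1.54384e-05 + 0.0296723 + 0.0181348 + 0.0444232 = 0.0922458
So the posterior for Line B is 0.0296723 / 0.0922458 ≈ 0.322.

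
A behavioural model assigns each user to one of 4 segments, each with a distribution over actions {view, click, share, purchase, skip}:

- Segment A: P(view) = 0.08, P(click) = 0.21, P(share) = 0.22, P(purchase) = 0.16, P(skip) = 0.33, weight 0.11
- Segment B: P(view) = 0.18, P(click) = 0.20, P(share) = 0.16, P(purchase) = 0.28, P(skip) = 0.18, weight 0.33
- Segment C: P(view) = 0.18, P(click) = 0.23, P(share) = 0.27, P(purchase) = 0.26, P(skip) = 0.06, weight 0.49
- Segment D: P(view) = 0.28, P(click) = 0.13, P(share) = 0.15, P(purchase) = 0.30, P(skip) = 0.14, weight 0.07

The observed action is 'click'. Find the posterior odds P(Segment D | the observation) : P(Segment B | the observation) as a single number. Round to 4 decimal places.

The posterior odds equal the prior odds times the likelihood ratio: (π_i/π_j)·(f_i(x)/f_j(x)).
Categorical probabilities:
  p_A = 0.21
  p_B = 0.2
  p_C = 0.23
  p_D = 0.13
Posterior odds = (π_D·p_D) / (π_B·p_B) = (0.07·0.13) / (0.33·0.2) = 0.0091 / 0.066 ≈ 0.1379

0.1379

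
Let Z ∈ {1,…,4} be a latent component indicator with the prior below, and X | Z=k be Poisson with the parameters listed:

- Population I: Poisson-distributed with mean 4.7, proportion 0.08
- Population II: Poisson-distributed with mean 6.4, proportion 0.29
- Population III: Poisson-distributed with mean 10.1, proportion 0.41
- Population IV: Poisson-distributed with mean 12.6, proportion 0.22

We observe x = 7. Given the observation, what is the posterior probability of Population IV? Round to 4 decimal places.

0.0801

Posterior ∝ prior × likelihood, so P(k | x) ∝ w_k f_k(x); normalise over all components.
Component likelihoods at x = 7:
  f_I = e^(−4.7)·4.7^7/7! = 0.0914261
  f_II = e^(−6.4)·6.4^7/7! = 0.144992
  f_III = e^(−10.1)·10.1^7/7! = 0.0873866
  f_IV = e^(−12.6)·12.6^7/7! = 0.0337328
Multiply by the mixture weights:
  w_I·f_I = 0.08 × 0.0914261 = 0.00731409
  w_II·f_II = 0.29 × 0.144992 = 0.0420477
  w_III·f_III = 0.41 × 0.0873866 = 0.0358285
  w_IV·f_IV = 0.22 × 0.0337328 = 0.00742122
Denominator: 0.00731409 + 0.0420477 + 0.0358285 + 0.00742122 = 0.0926116
Responsibility of Population IV: 0.00742122 / 0.0926116 ≈ 0.0801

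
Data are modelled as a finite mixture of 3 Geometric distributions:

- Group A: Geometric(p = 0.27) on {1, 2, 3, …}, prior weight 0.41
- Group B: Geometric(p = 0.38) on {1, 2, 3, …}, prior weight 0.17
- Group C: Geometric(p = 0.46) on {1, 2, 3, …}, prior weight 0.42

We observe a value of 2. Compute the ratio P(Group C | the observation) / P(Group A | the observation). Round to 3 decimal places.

Since P(k|x) ∝ π_k f_k(x), the posterior odds are π_i f_i(x) / (π_j f_j(x)).
Evaluate each component's likelihood at the observed value:
  f_A = 0.27·(1−0.27)^1 = 0.27·0.73 = 0.1971
  f_B = 0.38·(1−0.38)^1 = 0.38·0.62 = 0.2356
  f_C = 0.46·(1−0.46)^1 = 0.46·0.54 = 0.2484
Odds = (0.42/0.41) × (0.2484/0.1971) = 1.02439 × 1.26027 ≈ 1.291

1.291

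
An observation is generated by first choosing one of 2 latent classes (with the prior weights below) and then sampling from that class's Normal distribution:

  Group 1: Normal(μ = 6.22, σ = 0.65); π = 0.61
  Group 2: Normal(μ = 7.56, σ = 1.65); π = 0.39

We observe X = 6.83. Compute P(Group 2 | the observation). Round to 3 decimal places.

The responsibility of component k is P(Z=k) f_k(x) divided by Σ_j P(Z=j) f_j(x).
Normal densities:
  f_1 = 0.395142
  f_2 = 0.219241
Weight by the priors:
  P(Z=1)·f_1 = 0.61 × 0.395142 = 0.241036
  P(Z=2)·f_2 = 0.39 × 0.219241 = 0.085504
Sum: 0.241036 + 0.085504 = 0.32654
Responsibility of Group 2: 0.085504 / 0.32654 ≈ 0.262

0.262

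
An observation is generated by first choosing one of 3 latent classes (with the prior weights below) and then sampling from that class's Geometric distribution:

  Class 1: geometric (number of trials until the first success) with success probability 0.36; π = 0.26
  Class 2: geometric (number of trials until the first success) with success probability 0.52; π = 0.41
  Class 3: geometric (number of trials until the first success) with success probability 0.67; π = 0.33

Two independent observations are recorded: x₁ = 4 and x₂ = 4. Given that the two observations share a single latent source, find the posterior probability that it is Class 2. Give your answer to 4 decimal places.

0.3510

P(component k | x) = π_k·f_k(x) / marginal(x), where marginal(x) = Σ_j π_j·f_j(x).
Since both observations come from the same component, the likelihood for component k is f_k(x₁)·f_k(x₂).
  f_1 = [0.0943718] × [0.0943718] = 0.00890604
  f_2 = [0.0575078] × [0.0575078] = 0.00330715
  f_3 = [0.0240778] × [0.0240778] = 0.00057974
Prior × likelihood for each component:
  π_1·f_1 = 0.26 × 0.00890604 = 0.00231557
  π_2·f_2 = 0.41 × 0.00330715 = 0.00135593
  π_3·f_3 = 0.33 × 0.00057974 = 0.000191314
Evidence: 0.00231557 + 0.00135593 + 0.000191314 = 0.00386282
So the posterior for Class 2 is 0.00135593 / 0.00386282 ≈ 0.3510.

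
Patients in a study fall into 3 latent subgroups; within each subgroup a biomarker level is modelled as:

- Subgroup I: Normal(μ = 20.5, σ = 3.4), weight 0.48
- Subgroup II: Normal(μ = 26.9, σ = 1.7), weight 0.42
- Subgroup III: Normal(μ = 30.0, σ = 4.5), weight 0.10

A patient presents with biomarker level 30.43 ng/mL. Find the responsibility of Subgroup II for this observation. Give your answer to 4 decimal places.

P(component k | x) = P(Z=k)·f_k(x) / marginal(x), where marginal(x) = Σ_j P(Z=j)·f_j(x).
Evaluate each component's likelihood at the observed value:
  f_I = 0.00164892
  f_II = 0.0271757
  f_III = 0.08825
Multiply by the mixture weights:
  P(Z=I)·f_I = 0.48 × 0.00164892 = 0.000791484
  P(Z=II)·f_II = 0.42 × 0.0271757 = 0.0114138
  P(Z=III)·f_III = 0.10 × 0.08825 = 0.008825
Sum: 0.000791484 + 0.0114138 + 0.008825 = 0.0210303
P(Subgroup II | 30.43 ng/mL) = 0.0114138 / 0.0210303 ≈ 0.5427

0.5427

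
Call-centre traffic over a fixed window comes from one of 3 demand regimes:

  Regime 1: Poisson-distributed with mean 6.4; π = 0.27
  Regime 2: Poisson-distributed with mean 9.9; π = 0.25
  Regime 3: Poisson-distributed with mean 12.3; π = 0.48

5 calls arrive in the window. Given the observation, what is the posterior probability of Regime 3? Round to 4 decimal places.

By Bayes' theorem, P(k | x) = π_k f_k(x) / Σ_j π_j f_j(x).
Component likelihoods at x = 5 calls:
  L_1 = e^(−6.4)·6.4^5/5! = 0.148674
  L_2 = e^(−9.9)·9.9^5/5! = 0.039763
  L_3 = e^(−12.3)·12.3^5/5! = 0.0106788
Prior × likelihood for each component:
  π_1·L_1 = 0.27 × 0.148674 = 0.0401419
  π_2·L_2 = 0.25 × 0.039763 = 0.00994075
  π_3·L_3 = 0.48 × 0.0106788 = 0.00512582
Normaliser: 0.0401419 + 0.00994075 + 0.00512582 = 0.0552085
P(Regime 3 | x) = 0.00512582 / 0.0552085 ≈ 0.0928

0.0928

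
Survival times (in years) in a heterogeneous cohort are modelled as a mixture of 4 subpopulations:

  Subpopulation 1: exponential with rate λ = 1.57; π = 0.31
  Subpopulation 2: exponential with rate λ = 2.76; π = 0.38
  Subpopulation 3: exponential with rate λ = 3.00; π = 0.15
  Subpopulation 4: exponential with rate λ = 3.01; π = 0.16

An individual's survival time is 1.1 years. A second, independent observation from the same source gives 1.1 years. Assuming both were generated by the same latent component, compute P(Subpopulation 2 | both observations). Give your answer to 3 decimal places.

0.193

The responsibility of component k is π_k f_k(x) divided by Σ_j π_j f_j(x).
Since both observations come from the same component, the likelihood for component k is f_k(x₁)·f_k(x₂).
  f_1 = [1.57·e^(−1.57·1.1) = 1.57·e^(−1.7270) = 0.279173] × [0.279173] = 0.0779374
  f_2 = [2.76·e^(−2.76·1.1) = 2.76·e^(−3.0360) = 0.132553] × [0.132553] = 0.0175704
  f_3 = [3.00·e^(−3.00·1.1) = 3.00·e^(−3.3000) = 0.11065] × [0.11065] = 0.0122433
  f_4 = [3.01·e^(−3.01·1.1) = 3.01·e^(−3.3110) = 0.109804] × [0.109804] = 0.0120569
Prior × likelihood for each component:
  π_1·f_1 = 0.31 × 0.0779374 = 0.0241606
  π_2·f_2 = 0.38 × 0.0175704 = 0.00667676
  π_3·f_3 = 0.15 × 0.0122433 = 0.0018365
  π_4·f_4 = 0.16 × 0.0120569 = 0.0019291
Marginal: 0.0241606 + 0.00667676 + 0.0018365 + 0.0019291 = 0.034603
P(Subpopulation 2 | x) = 0.00667676 / 0.034603 ≈ 0.193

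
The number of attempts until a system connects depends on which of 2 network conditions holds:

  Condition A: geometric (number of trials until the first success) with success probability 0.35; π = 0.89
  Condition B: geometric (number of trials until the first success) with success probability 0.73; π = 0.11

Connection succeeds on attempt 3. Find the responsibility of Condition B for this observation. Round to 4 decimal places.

0.0426

The responsibility of component k is w_k f_k(x) divided by Σ_j w_j f_j(x).
Component likelihoods at x = 3:
  p_A = 0.35·(1−0.35)^2 = 0.35·0.4225 = 0.147875
  p_B = 0.73·(1−0.73)^2 = 0.73·0.0729 = 0.053217
Multiply by the mixture weights:
  w_A·p_A = 0.89 × 0.147875 = 0.131609
  w_B·p_B = 0.11 × 0.053217 = 0.00585387
Marginal: 0.131609 + 0.00585387 = 0.137463
P(Condition B | the observation) ≈ 0.0426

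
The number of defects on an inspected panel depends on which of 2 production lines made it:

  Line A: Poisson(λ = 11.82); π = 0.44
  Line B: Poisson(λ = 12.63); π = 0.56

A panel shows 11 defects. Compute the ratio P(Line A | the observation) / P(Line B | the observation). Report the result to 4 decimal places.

0.8519

The posterior odds equal the prior odds times the likelihood ratio: (w_i/w_j)·(f_i(x)/f_j(x)).
Component likelihoods at x = 11 defects:
  p_A = 0.115951
  p_B = 0.10694
Posterior odds = (w_A·p_A) / (w_B·p_B) = (0.44·0.115951) / (0.56·0.10694) = 0.0510186 / 0.0598866 ≈ 0.8519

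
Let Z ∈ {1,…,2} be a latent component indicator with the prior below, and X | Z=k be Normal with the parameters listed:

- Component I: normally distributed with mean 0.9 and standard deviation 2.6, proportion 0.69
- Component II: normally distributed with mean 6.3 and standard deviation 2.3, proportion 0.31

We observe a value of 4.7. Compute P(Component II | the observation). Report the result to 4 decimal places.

0.5371

P(component k | x) = w_k·f_k(x) / marginal(x), where marginal(x) = Σ_j w_j·f_j(x).
Evaluate each component's likelihood at the observed value:
  p_I = (1/(2.6·√(2π)))·exp(−(4.7−0.9)²/(2·2.6²)) = 0.153439·exp(-1.06805) = 0.0527339
  p_II = (1/(2.3·√(2π)))·exp(−(4.7−6.3)²/(2·2.3²)) = 0.173453·exp(-0.24197) = 0.136175
Prior × likelihood for each component:
  w_I·p_I = 0.69 × 0.0527339 = 0.0363864
  w_II·p_II = 0.31 × 0.136175 = 0.0422143
Sum: 0.0363864 + 0.0422143 = 0.0786007
P(Component II | data) ≈ 0.5371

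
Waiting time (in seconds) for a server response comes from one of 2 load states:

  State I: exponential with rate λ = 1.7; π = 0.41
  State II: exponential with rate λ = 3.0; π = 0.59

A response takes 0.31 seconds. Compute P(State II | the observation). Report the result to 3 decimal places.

By Bayes' theorem, P(k | x) = π_k f_k(x) / Σ_j π_j f_j(x).
Component likelihoods at x = 0.31 seconds:
  p_I = 1.00363
  p_II = 1.18366
Unnormalised posteriors:
  π_I·p_I = 0.41 × 1.00363 = 0.41149
  π_II·p_II = 0.59 × 1.18366 = 0.69836
Normaliser: 0.41149 + 0.69836 = 1.10985
So the posterior for State II is 0.69836 / 1.10985 ≈ 0.629.

0.629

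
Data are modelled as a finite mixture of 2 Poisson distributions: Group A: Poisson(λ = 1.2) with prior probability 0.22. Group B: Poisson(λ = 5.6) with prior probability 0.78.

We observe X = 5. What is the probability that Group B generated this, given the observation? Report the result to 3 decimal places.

0.990

Apply Bayes' rule: the posterior for each component is proportional to its prior times its likelihood at x.
Poisson probabilities:
  L_A = e^(−1.2)·1.2^5/5! = 0.00624556
  L_B = e^(−5.6)·5.6^5/5! = 0.169711
Prior × likelihood for each component:
  P(Z=A)·L_A = 0.22 × 0.00624556 = 0.00137402
  P(Z=B)·L_B = 0.78 × 0.169711 = 0.132375
Marginal: 0.00137402 + 0.132375 = 0.133749
P(Group B | data) = 0.132375 / 0.133749 ≈ 0.990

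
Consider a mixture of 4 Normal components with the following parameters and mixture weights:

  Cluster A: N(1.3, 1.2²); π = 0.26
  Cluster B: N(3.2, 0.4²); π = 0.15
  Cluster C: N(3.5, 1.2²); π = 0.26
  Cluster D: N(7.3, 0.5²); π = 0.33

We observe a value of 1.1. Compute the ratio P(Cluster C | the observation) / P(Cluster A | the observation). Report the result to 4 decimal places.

0.1372

The posterior odds equal the prior odds times the likelihood ratio: (π_i/π_j)·(f_i(x)/f_j(x)).
Evaluate each component's likelihood at the observed value:
  f_A = (1/(1.2·√(2π)))·exp(−(1.1−1.3)²/(2·1.2²)) = 0.332452·exp(-0.01389) = 0.327866
  f_B = (1/(0.4·√(2π)))·exp(−(1.1−3.2)²/(2·0.4²)) = 0.997356·exp(-13.78125) = 1.03212e-06
  f_C = (1/(1.2·√(2π)))·exp(−(1.1−3.5)²/(2·1.2²)) = 0.332452·exp(-2.00000) = 0.0449925
  f_D = (1/(0.5·√(2π)))·exp(−(1.1−7.3)²/(2·0.5²)) = 0.797885·exp(-76.88000) = 3.26122e-34
Odds = (0.26/0.26) × (0.0449925/0.327866) = 1 × 0.137228 ≈ 0.1372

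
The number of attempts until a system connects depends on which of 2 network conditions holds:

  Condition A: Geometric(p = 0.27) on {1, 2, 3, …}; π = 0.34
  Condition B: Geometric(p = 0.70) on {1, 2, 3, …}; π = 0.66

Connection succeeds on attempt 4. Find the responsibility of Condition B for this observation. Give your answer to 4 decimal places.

Posterior ∝ prior × likelihood, so P(k | x) ∝ P(Z=k) f_k(x); normalise over all components.
Evaluate each component's likelihood at the observed value:
  L_A = 0.27·(1−0.27)^3 = 0.27·0.389017 = 0.105035
  L_B = 0.70·(1−0.70)^3 = 0.70·0.027 = 0.0189
Multiply by the mixture weights:
  P(Z=A)·L_A = 0.34 × 0.105035 = 0.0357118
  P(Z=B)·L_B = 0.66 × 0.0189 = 0.012474
Normaliser: 0.0357118 + 0.012474 = 0.0481858
So the posterior for Condition B is 0.012474 / 0.0481858 ≈ 0.2589.

0.2589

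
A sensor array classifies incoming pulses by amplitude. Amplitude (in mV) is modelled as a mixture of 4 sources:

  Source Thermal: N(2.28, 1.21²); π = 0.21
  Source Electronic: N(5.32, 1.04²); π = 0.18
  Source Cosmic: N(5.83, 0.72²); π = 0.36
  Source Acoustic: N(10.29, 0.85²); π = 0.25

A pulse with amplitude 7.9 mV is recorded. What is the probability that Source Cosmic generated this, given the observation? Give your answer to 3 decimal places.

0.370

By Bayes' theorem, P(k | x) = P(Z=k) f_k(x) / Σ_j P(Z=j) f_j(x).
Component likelihoods at x = 7.9 mV:
  L_Thermal = 6.81868e-06
  L_Electronic = 0.017681
  L_Cosmic = 0.00888628
  L_Acoustic = 0.00900991
Multiply by the mixture weights:
  P(Z=Thermal)·L_Thermal = 0.21 × 6.81868e-06 = 1.43192e-06
  P(Z=Electronic)·L_Electronic = 0.18 × 0.017681 = 0.00318257
  P(Z=Cosmic)·L_Cosmic = 0.36 × 0.00888628 = 0.00319906
  P(Z=Acoustic)·L_Acoustic = 0.25 × 0.00900991 = 0.00225248
Evidence: 1.43192e-06 + 0.00318257 + 0.00319906 + 0.00225248 = 0.00863554
P(Source Cosmic | data) = 0.00319906 / 0.00863554 ≈ 0.370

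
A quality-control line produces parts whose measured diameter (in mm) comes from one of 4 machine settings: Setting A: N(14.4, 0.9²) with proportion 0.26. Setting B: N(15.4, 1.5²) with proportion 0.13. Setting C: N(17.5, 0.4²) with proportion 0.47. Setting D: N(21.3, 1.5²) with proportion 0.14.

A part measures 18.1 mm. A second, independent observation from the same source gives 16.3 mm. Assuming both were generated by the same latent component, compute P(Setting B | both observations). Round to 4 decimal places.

P(component k | x) = P(Z=k)·f_k(x) / marginal(x), where marginal(x) = Σ_j P(Z=j)·f_j(x).
Since both observations come from the same component, the likelihood for component k is f_k(x₁)·f_k(x₂).
  f_A = [9.4757e-05] × [0.0477406] = 4.52375e-06
  f_B = [0.0526334] × [0.22215] = 0.0116925
  f_C = [0.323794] × [0.0110796] = 0.00358751
  f_D = [0.0273248] × [0.00102819] = 2.8095e-05
Prior × likelihood for each component:
  P(Z=A)·f_A = 0.26 × 4.52375e-06 = 1.17618e-06
  P(Z=B)·f_B = 0.13 × 0.0116925 = 0.00152003
  P(Z=C)·f_C = 0.47 × 0.00358751 = 0.00168613
  P(Z=D)·f_D = 0.14 × 2.8095e-05 = 3.9333e-06
Marginal: 1.17618e-06 + 0.00152003 + 0.00168613 + 3.9333e-06 = 0.00321127
P(Setting B | x₁,x₂) ≈ 0.4733

0.4733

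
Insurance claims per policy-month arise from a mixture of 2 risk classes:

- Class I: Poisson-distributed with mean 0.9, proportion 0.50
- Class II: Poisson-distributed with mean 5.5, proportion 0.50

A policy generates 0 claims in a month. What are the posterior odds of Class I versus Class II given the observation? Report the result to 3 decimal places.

99.484

Since P(k|x) ∝ P(Z=k) f_k(x), the posterior odds are P(Z=i) f_i(x) / (P(Z=j) f_j(x)).
Poisson probabilities:
  L_I = 0.40657
  L_II = 0.00408677
Posterior odds = (P(Z=I)·L_I) / (P(Z=II)·L_II) = (0.50·0.40657) / (0.50·0.00408677) = 0.203285 / 0.00204339 ≈ 99.484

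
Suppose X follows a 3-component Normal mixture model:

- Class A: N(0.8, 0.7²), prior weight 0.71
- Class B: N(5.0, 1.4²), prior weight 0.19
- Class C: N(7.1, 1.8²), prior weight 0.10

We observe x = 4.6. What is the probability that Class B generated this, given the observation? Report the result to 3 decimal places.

Posterior ∝ prior × likelihood, so P(k | x) ∝ w_k f_k(x); normalise over all components.
Normal densities:
  f_A = (1/(0.7·√(2π)))·exp(−(4.6−0.8)²/(2·0.7²)) = 0.569918·exp(-14.73469) = 2.27309e-07
  f_B = (1/(1.4·√(2π)))·exp(−(4.6−5.0)²/(2·1.4²)) = 0.284959·exp(-0.04082) = 0.273562
  f_C = (1/(1.8·√(2π)))·exp(−(4.6−7.1)²/(2·1.8²)) = 0.221635·exp(-0.96451) = 0.0844808
Multiply by the mixture weights:
  w_A·f_A = 0.71 × 2.27309e-07 = 1.61389e-07
  w_B·f_B = 0.19 × 0.273562 = 0.0519768
  w_C·f_C = 0.10 × 0.0844808 = 0.00844808
Normaliser: 1.61389e-07 + 0.0519768 + 0.00844808 = 0.060425
P(Class B | the observation) = 0.0519768 / 0.060425 ≈ 0.860

0.860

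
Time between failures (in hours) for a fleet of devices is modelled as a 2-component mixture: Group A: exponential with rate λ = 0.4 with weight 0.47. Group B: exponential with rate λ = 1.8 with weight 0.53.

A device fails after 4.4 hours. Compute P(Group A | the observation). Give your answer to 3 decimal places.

The responsibility of component k is π_k f_k(x) divided by Σ_j π_j f_j(x).
Exponential densities:
  p_A = 0.0688179
  p_B = 0.000654124
Multiply by the mixture weights:
  π_A·p_A = 0.47 × 0.0688179 = 0.0323444
  π_B·p_B = 0.53 × 0.000654124 = 0.000346686
Normaliser: 0.0323444 + 0.000346686 = 0.0326911
So the posterior for Group A is 0.0323444 / 0.0326911 ≈ 0.989.

0.989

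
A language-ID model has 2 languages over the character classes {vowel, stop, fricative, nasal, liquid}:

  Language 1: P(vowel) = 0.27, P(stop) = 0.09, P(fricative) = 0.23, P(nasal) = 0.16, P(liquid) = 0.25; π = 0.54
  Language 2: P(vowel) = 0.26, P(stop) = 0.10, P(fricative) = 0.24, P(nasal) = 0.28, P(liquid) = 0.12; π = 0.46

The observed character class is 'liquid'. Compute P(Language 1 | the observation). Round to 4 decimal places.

By Bayes' theorem, P(k | x) = P(Z=k) f_k(x) / Σ_j P(Z=j) f_j(x).
Component likelihoods at x = 'liquid':
  f_1 = 0.25
  f_2 = 0.12
Multiply by the mixture weights:
  P(Z=1)·f_1 = 0.54 × 0.25 = 0.135
  P(Z=2)·f_2 = 0.46 × 0.12 = 0.0552
Normaliser: 0.135 + 0.0552 = 0.1902
Responsibility of Language 1: 0.135 / 0.1902 ≈ 0.7098

0.7098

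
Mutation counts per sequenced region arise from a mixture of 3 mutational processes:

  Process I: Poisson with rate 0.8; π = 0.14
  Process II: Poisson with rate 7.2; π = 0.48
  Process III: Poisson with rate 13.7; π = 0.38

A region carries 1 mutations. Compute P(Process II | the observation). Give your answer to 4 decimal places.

0.0488

Apply Bayes' rule: the posterior for each component is proportional to its prior times its likelihood at x.
Component likelihoods at x = 1 mutations:
  f_I = e^(−0.8)·0.8^1/1! = 0.359463
  f_II = e^(−7.2)·7.2^1/1! = 0.00537542
  f_III = e^(−13.7)·13.7^1/1! = 1.53775e-05
Multiply by the mixture weights:
  w_I·f_I = 0.14 × 0.359463 = 0.0503248
  w_II·f_II = 0.48 × 0.00537542 = 0.0025802
  w_III·f_III = 0.38 × 1.53775e-05 = 5.84346e-06
Denominator: 0.0503248 + 0.0025802 + 5.84346e-06 = 0.0529109
Responsibility of Process II: 0.0025802 / 0.0529109 ≈ 0.0488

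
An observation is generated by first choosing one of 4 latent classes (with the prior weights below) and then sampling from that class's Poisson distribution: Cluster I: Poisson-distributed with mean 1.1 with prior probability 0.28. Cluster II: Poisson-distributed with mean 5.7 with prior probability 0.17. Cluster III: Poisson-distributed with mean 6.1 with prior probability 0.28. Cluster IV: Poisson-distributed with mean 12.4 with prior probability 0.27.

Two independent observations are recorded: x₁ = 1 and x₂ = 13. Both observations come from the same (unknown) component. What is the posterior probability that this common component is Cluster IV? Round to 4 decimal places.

0.0421

The responsibility of component k is P(Z=k) f_k(x) divided by Σ_j P(Z=j) f_j(x).
Since both observations come from the same component, the likelihood for component k is f_k(x₁)·f_k(x₂).
  p_I = [e^(−1.1)·1.1^1/1! = 0.366158] × [1.84544e-10] = 6.75724e-11
  p_II = [e^(−5.7)·5.7^1/1! = 0.019072] × [0.00360259] = 6.87085e-05
  p_III = [e^(−6.1)·6.1^1/1! = 0.0136815] × [0.00583192] = 7.97893e-05
  p_IV = [e^(−12.4)·12.4^1/1! = 5.10705e-05] × [0.10838] = 5.53503e-06
Multiply by the mixture weights:
  P(Z=I)·p_I = 0.28 × 6.75724e-11 = 1.89203e-11
  P(Z=II)·p_II = 0.17 × 6.87085e-05 = 1.16804e-05
  P(Z=III)·p_III = 0.28 × 7.97893e-05 = 2.2341e-05
  P(Z=IV)·p_IV = 0.27 × 5.53503e-06 = 1.49446e-06
Marginal: 1.89203e-11 + 1.16804e-05 + 2.2341e-05 + 1.49446e-06 = 3.55159e-05
P(Cluster IV | x₁,x₂) = 1.49446e-06 / 3.55159e-05 ≈ 0.0421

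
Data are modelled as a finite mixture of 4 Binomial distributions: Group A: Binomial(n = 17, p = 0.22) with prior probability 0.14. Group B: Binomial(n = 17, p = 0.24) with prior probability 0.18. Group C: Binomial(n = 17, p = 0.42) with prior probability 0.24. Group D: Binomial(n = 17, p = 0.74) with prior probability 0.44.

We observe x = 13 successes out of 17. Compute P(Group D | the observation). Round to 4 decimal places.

0.9915

By Bayes' theorem, P(k | x) = π_k f_k(x) / Σ_j π_j f_j(x).
Component likelihoods at x = 13 successes out of 17:
  f_A = C(17,13)·0.22^13·0.78^4 = 2380·2.8281e-09·0.370151 = 2.49144e-06
  f_B = C(17,13)·0.24^13·0.76^4 = 2380·8.76488e-09·0.333622 = 6.95949e-06
  f_C = C(17,13)·0.42^13·0.58^4 = 2380·1.26544e-05·0.113165 = 0.00340824
  f_D = C(17,13)·0.74^13·0.26^4 = 2380·0.0199532·0.00456976 = 0.217011
Weight by the priors:
  π_A·f_A = 0.14 × 2.49144e-06 = 3.48801e-07
  π_B·f_B = 0.18 × 6.95949e-06 = 1.25271e-06
  π_C·f_C = 0.24 × 0.00340824 = 0.000817977
  π_D·f_D = 0.44 × 0.217011 = 0.0954851
Evidence: 3.48801e-07 + 1.25271e-06 + 0.000817977 + 0.0954851 = 0.0963046
P(Group D | x) ≈ 0.9915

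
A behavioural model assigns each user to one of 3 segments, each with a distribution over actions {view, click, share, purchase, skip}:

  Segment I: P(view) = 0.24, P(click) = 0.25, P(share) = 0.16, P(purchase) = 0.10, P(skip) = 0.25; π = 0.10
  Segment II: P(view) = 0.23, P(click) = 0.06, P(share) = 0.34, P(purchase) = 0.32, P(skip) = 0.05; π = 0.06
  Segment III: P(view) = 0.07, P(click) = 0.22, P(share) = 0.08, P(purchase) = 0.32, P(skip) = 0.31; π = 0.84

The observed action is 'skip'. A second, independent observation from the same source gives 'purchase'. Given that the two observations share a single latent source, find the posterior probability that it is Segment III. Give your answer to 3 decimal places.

The responsibility of component k is P(Z=k) f_k(x) divided by Σ_j P(Z=j) f_j(x).
Since both observations come from the same component, the likelihood for component k is f_k(x₁)·f_k(x₂).
  p_I = [0.25] × [0.1] = 0.025
  p_II = [0.05] × [0.32] = 0.016
  p_III = [0.31] × [0.32] = 0.0992
Prior × likelihood for each component:
  P(Z=I)·p_I = 0.10 × 0.025 = 0.0025
  P(Z=II)·p_II = 0.06 × 0.016 = 0.00096
  P(Z=III)·p_III = 0.84 × 0.0992 = 0.083328
Sum: 0.0025 + 0.00096 + 0.083328 = 0.086788
Responsibility of Segment III: 0.083328 / 0.086788 ≈ 0.960

0.960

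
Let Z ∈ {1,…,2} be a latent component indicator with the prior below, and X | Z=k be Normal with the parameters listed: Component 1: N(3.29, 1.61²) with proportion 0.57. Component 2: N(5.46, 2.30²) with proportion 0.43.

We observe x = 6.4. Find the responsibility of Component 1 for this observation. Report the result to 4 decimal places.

Posterior ∝ prior × likelihood, so P(k | x) ∝ P(Z=k) f_k(x); normalise over all components.
Evaluate each component's likelihood at the observed value:
  p_1 = (1/(1.61·√(2π)))·exp(−(6.4−3.29)²/(2·1.61²)) = 0.247790·exp(-1.86569) = 0.0383554
  p_2 = (1/(2.30·√(2π)))·exp(−(6.4−5.46)²/(2·2.30²)) = 0.173453·exp(-0.08352) = 0.159555
Weight by the priors:
  P(Z=1)·p_1 = 0.57 × 0.0383554 = 0.0218626
  P(Z=2)·p_2 = 0.43 × 0.159555 = 0.0686088
Evidence: 0.0218626 + 0.0686088 = 0.0904714
P(Component 1 | x) ≈ 0.2417

0.2417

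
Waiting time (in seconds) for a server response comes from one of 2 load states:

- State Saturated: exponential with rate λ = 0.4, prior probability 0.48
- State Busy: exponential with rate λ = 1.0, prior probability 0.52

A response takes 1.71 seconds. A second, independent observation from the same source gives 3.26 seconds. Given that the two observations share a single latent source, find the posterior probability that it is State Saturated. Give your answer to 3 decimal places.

Posterior ∝ prior × likelihood, so P(k | x) ∝ w_k f_k(x); normalise over all components.
Since both observations come from the same component, the likelihood for component k is f_k(x₁)·f_k(x₂).
  L_Saturated = [0.4·e^(−0.4·1.71) = 0.4·e^(−0.6840) = 0.201838] × [0.108578] = 0.0219151
  L_Busy = [1.0·e^(−1.0·1.71) = 1.0·e^(−1.7100) = 0.180866] × [0.0383884] = 0.00694315
Unnormalised posteriors:
  w_Saturated·L_Saturated = 0.48 × 0.0219151 = 0.0105192
  w_Busy·L_Busy = 0.52 × 0.00694315 = 0.00361044
Normaliser: 0.0105192 + 0.00361044 = 0.0141297
P(State Saturated | x₁, x₂) ≈ 0.744

0.744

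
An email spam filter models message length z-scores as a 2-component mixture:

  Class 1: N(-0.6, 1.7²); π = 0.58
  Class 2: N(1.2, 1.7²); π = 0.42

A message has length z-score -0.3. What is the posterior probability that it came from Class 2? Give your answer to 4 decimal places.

0.3326

Posterior ∝ prior × likelihood, so P(k | x) ∝ w_k f_k(x); normalise over all components.
Evaluate each component's likelihood at the observed value:
  p_1 = 0.231046
  p_2 = 0.159002
Weight by the priors:
  w_1·p_1 = 0.58 × 0.231046 = 0.134007
  w_2·p_2 = 0.42 × 0.159002 = 0.0667807
Marginal: 0.134007 + 0.0667807 = 0.200788
So the posterior for Class 2 is 0.0667807 / 0.200788 ≈ 0.3326.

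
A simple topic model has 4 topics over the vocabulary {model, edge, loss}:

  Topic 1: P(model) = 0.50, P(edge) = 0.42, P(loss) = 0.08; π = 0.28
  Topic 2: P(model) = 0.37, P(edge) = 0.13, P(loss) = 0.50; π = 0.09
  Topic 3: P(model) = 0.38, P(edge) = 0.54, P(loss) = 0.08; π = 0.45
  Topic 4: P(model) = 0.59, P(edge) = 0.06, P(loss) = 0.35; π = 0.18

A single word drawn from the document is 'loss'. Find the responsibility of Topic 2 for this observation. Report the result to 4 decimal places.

0.2704

By Bayes' theorem, P(k | x) = π_k f_k(x) / Σ_j π_j f_j(x).
Categorical probabilities:
  f_1 = 0.08
  f_2 = 0.5
  f_3 = 0.08
  f_4 = 0.35
Unnormalised posteriors:
  π_1·f_1 = 0.28 × 0.08 = 0.0224
  π_2·f_2 = 0.09 × 0.5 = 0.045
  π_3·f_3 = 0.45 × 0.08 = 0.036
  π_4·f_4 = 0.18 × 0.35 = 0.063
Marginal: 0.0224 + 0.045 + 0.036 + 0.063 = 0.1664
P(Topic 2 | x) ≈ 0.2704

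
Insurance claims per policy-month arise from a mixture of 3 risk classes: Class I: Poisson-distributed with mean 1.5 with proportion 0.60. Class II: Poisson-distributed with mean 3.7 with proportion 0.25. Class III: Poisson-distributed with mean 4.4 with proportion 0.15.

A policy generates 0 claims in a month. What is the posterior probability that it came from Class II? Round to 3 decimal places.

0.044

Posterior ∝ prior × likelihood, so P(k | x) ∝ w_k f_k(x); normalise over all components.
Component likelihoods at x = 0 claims:
  L_I = e^(−1.5)·1.5^0/0! = 0.22313
  L_II = e^(−3.7)·3.7^0/0! = 0.0247235
  L_III = e^(−4.4)·4.4^0/0! = 0.0122773
Unnormalised posteriors:
  w_I·L_I = 0.60 × 0.22313 = 0.133878
  w_II·L_II = 0.25 × 0.0247235 = 0.00618088
  w_III·L_III = 0.15 × 0.0122773 = 0.0018416
Sum: 0.133878 + 0.00618088 + 0.0018416 = 0.141901
Responsibility of Class II: 0.00618088 / 0.141901 ≈ 0.044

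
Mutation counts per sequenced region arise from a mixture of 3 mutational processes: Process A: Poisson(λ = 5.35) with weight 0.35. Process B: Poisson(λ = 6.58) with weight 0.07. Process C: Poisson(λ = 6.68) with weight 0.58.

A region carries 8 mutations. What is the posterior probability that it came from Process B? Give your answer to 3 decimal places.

Apply Bayes' rule: the posterior for each component is proportional to its prior times its likelihood at x.
Component likelihoods at x = 8 mutations:
  p_A = e^(−5.35)·5.35^8/8! = 0.0790377
  p_B = e^(−6.58)·6.58^8/8! = 0.120956
  p_C = e^(−6.68)·6.68^8/8! = 0.123482
Multiply by the mixture weights:
  w_A·p_A = 0.35 × 0.0790377 = 0.0276632
  w_B·p_B = 0.07 × 0.120956 = 0.00846695
  w_C·p_C = 0.58 × 0.123482 = 0.0716196
Normaliser: 0.0276632 + 0.00846695 + 0.0716196 = 0.10775
P(Process B | 8 mutations) ≈ 0.079

0.079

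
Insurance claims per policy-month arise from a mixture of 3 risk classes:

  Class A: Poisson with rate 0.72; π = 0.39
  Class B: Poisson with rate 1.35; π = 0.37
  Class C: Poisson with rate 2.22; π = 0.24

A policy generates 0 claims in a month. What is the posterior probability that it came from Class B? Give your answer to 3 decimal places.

0.308

The responsibility of component k is P(Z=k) f_k(x) divided by Σ_j P(Z=j) f_j(x).
Poisson probabilities:
  p_A = 0.486752
  p_B = 0.25924
  p_C = 0.108609
Unnormalised posteriors:
  P(Z=A)·p_A = 0.39 × 0.486752 = 0.189833
  P(Z=B)·p_B = 0.37 × 0.25924 = 0.0959189
  P(Z=C)·p_C = 0.24 × 0.108609 = 0.0260662
Marginal: 0.189833 + 0.0959189 + 0.0260662 = 0.311818
P(Class B | data) = 0.0959189 / 0.311818 ≈ 0.308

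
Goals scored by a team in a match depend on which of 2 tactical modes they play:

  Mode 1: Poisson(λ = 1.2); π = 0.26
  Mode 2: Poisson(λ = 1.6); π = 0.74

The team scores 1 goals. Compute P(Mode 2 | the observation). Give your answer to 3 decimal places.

By Bayes' theorem, P(k | x) = π_k f_k(x) / Σ_j π_j f_j(x).
Component likelihoods at x = 1 goals:
  f_1 = 0.361433
  f_2 = 0.323034
Weight by the priors:
  π_1·f_1 = 0.26 × 0.361433 = 0.0939726
  π_2·f_2 = 0.74 × 0.323034 = 0.239045
Marginal: 0.0939726 + 0.239045 = 0.333018
P(Mode 2 | data) ≈ 0.718

0.718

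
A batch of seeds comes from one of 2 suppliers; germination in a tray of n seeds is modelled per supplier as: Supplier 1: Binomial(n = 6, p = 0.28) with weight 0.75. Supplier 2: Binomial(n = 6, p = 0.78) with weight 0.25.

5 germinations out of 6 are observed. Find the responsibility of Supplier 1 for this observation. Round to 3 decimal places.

P(component k | x) = π_k·f_k(x) / marginal(x), where marginal(x) = Σ_j π_j·f_j(x).
Evaluate each component's likelihood at the observed value:
  f_1 = C(6,5)·0.28^5·0.72^1 = 6·0.00172104·0.72 = 0.00743488
  f_2 = C(6,5)·0.78^5·0.22^1 = 6·0.288717·0.22 = 0.381107
Weight by the priors:
  π_1·f_1 = 0.75 × 0.00743488 = 0.00557616
  π_2·f_2 = 0.25 × 0.381107 = 0.0952768
Sum: 0.00557616 + 0.0952768 = 0.100853
So the posterior for Supplier 1 is 0.00557616 / 0.100853 ≈ 0.055.

0.055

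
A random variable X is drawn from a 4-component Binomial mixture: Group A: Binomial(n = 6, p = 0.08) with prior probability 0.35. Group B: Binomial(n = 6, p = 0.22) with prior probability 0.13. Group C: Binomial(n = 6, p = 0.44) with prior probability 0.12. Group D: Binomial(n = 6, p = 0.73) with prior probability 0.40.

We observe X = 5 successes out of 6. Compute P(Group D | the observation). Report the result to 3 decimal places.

Posterior ∝ prior × likelihood, so P(k | x) ∝ π_k f_k(x); normalise over all components.
Component likelihoods at x = 5 successes out of 6:
  p_A = 1.80879e-05
  p_B = 0.0024119
  p_C = 0.0554119
  p_D = 0.335838
Unnormalised posteriors:
  π_A·p_A = 0.35 × 1.80879e-05 = 6.33078e-06
  π_B·p_B = 0.13 × 0.0024119 = 0.000313547
  π_C·p_C = 0.12 × 0.0554119 = 0.00664942
  π_D·p_D = 0.40 × 0.335838 = 0.134335
Normaliser: 6.33078e-06 + 0.000313547 + 0.00664942 + 0.134335 = 0.141304
Responsibility of Group D: 0.134335 / 0.141304 ≈ 0.951

0.951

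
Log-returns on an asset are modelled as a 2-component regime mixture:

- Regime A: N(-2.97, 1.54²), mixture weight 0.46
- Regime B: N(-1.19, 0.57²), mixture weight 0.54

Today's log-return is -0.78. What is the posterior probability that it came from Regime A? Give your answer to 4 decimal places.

P(component k | x) = π_k·f_k(x) / marginal(x), where marginal(x) = Σ_j π_j·f_j(x).
Component likelihoods at x = -0.78:
  f_A = 0.0942435
  f_B = 0.540363
Unnormalised posteriors:
  π_A·f_A = 0.46 × 0.0942435 = 0.043352
  π_B·f_B = 0.54 × 0.540363 = 0.291796
Normaliser: 0.043352 + 0.291796 = 0.335148
Responsibility of Regime A: 0.043352 / 0.335148 ≈ 0.1294

0.1294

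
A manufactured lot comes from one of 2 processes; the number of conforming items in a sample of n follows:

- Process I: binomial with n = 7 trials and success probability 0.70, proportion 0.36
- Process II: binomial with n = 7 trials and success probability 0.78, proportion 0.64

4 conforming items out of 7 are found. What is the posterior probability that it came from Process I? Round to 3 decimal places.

0.481

Posterior ∝ prior × likelihood, so P(k | x) ∝ π_k f_k(x); normalise over all components.
Binomial probabilities:
  L_I = 0.226895
  L_II = 0.137948
Prior × likelihood for each component:
  π_I·L_I = 0.36 × 0.226895 = 0.081682
  π_II·L_II = 0.64 × 0.137948 = 0.0882865
Denominator: 0.081682 + 0.0882865 = 0.169969
P(Process I | the observation) = 0.081682 / 0.169969 ≈ 0.481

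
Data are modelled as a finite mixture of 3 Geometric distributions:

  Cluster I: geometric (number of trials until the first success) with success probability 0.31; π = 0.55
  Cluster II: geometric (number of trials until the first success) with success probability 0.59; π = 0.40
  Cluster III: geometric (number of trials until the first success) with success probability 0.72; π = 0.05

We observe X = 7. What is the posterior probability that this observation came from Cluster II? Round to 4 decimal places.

The responsibility of component k is π_k f_k(x) divided by Σ_j π_j f_j(x).
Evaluate each component's likelihood at the observed value:
  f_I = 0.31·(1−0.31)^6 = 0.31·0.107918 = 0.0334546
  f_II = 0.59·(1−0.59)^6 = 0.59·0.0047501 = 0.00280256
  f_III = 0.72·(1−0.72)^6 = 0.72·0.00048189 = 0.000346961
Unnormalised posteriors:
  π_I·f_I = 0.55 × 0.0334546 = 0.0184
  π_II·f_II = 0.40 × 0.00280256 = 0.00112102
  π_III·f_III = 0.05 × 0.000346961 = 1.73481e-05
Denominator: 0.0184 + 0.00112102 + 1.73481e-05 = 0.0195384
Responsibility of Cluster II: 0.00112102 / 0.0195384 ≈ 0.0574

0.0574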